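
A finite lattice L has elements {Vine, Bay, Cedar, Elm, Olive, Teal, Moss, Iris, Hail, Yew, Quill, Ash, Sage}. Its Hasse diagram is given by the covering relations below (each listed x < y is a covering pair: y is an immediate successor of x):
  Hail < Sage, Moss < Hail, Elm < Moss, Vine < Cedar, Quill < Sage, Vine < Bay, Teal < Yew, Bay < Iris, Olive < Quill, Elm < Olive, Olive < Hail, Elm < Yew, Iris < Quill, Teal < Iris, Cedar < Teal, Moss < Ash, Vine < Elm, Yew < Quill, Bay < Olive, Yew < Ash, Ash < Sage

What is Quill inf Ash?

Common lower bounds of {Quill, Ash}: Cedar, Elm, Teal, Vine, Yew.
The greatest among these is Yew.

Yew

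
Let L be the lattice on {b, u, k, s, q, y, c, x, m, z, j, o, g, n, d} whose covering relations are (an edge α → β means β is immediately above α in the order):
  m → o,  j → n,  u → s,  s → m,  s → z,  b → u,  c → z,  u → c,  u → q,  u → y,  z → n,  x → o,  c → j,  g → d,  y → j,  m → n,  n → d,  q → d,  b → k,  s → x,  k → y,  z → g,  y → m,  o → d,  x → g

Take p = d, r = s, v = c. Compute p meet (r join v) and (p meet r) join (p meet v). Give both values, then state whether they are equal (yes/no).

r join v = z, so p meet (r join v) = d meet z = z.
p meet r = s and p meet v = c, so (p meet r) join (p meet v) = s join c = z.
Equal: yes.

z; z; yes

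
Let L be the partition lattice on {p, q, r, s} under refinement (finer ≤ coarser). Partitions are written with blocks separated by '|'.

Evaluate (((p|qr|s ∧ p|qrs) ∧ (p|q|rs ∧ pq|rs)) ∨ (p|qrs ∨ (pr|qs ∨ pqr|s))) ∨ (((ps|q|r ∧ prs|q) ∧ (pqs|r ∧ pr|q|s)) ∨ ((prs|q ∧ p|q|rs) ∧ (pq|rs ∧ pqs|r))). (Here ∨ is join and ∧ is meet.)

p|qr|s ∧ p|qrs = p|qr|s
p|q|rs ∧ pq|rs = p|q|rs
p|qr|s ∧ p|q|rs = p|q|r|s
pr|qs ∨ pqr|s = pqrs
p|qrs ∨ pqrs = pqrs
p|q|r|s ∨ pqrs = pqrs
ps|q|r ∧ prs|q = ps|q|r
pqs|r ∧ pr|q|s = p|q|r|s
ps|q|r ∧ p|q|r|s = p|q|r|s
prs|q ∧ p|q|rs = p|q|rs
pq|rs ∧ pqs|r = pq|r|s
p|q|rs ∧ pq|r|s = p|q|r|s
p|q|r|s ∨ p|q|r|s = p|q|r|s
pqrs ∨ p|q|r|s = pqrs

pqrs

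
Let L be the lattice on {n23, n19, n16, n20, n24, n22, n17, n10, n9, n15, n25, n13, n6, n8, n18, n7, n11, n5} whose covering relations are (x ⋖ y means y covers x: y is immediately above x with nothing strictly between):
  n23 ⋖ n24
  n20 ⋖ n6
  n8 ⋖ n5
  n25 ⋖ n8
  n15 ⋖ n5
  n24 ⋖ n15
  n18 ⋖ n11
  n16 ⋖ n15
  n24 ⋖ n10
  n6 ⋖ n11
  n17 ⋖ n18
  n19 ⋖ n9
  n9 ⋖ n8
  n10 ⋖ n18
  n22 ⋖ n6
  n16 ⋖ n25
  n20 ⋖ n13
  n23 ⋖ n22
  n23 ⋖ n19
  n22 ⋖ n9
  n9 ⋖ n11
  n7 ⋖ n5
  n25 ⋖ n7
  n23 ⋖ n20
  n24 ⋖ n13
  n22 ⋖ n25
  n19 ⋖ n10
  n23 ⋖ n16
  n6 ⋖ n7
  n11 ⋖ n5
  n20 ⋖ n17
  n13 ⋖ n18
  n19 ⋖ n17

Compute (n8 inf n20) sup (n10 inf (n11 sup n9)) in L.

n8 ∧ n20 = n23
n11 ∨ n9 = n11
n10 ∧ n11 = n10
n23 ∨ n10 = n10

n10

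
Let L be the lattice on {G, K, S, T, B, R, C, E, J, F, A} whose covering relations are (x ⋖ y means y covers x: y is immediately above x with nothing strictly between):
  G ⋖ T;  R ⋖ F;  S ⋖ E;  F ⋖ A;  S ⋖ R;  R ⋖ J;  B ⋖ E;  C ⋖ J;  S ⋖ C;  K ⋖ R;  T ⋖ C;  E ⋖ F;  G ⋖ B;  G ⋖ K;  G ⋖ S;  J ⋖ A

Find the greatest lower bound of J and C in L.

Common lower bounds of {J, C}: C, G, S, T.
The greatest among these is C.

C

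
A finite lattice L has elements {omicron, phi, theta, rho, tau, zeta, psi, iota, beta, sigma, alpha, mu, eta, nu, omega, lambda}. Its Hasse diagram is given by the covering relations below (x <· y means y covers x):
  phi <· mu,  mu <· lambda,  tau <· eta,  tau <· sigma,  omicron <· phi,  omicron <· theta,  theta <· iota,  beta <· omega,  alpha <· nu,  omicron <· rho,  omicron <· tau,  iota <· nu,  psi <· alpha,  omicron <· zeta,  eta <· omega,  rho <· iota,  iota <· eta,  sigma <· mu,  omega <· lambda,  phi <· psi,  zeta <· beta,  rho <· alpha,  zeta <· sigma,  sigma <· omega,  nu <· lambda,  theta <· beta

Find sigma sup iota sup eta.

Common upper bounds of {sigma, iota, eta}: lambda, omega.
The least among these is omega.

omega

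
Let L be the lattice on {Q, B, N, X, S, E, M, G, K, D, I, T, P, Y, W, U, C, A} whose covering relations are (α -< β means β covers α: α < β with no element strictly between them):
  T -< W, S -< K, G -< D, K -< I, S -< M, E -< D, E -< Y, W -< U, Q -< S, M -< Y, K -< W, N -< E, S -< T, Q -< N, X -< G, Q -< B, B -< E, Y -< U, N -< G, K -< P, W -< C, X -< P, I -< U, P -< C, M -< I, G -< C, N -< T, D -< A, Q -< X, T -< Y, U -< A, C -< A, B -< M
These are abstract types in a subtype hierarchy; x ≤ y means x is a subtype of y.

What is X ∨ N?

Common upper bounds of {X, N}: A, C, D, G.
The least among these is G.

G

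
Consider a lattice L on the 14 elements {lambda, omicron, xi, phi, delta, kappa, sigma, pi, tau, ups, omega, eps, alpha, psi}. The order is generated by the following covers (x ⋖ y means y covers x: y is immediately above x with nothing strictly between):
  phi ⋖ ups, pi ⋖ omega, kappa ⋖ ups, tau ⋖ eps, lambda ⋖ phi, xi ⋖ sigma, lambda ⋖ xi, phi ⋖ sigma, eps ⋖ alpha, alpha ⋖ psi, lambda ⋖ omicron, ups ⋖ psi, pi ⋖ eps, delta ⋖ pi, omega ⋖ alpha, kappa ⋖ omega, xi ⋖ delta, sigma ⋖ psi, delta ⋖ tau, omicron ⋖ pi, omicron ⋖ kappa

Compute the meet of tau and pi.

delta

Common lower bounds of {tau, pi}: delta, lambda, xi.
The greatest among these is delta.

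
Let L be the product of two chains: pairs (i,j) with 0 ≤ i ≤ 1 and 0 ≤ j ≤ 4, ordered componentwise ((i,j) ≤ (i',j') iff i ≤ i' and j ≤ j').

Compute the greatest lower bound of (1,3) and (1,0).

(1,0)

Common lower bounds of {(1,3), (1,0)}: (0,0), (1,0).
The greatest among these is (1,0).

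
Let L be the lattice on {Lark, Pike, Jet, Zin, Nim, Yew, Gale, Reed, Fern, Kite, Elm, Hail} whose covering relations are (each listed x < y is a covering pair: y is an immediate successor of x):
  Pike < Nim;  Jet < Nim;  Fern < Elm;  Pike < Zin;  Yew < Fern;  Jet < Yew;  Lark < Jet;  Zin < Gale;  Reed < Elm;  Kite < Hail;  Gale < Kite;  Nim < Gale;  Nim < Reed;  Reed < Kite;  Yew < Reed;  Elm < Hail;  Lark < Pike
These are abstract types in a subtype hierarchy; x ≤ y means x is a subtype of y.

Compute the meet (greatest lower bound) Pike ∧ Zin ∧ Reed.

Pike

Common lower bounds of {Pike, Zin, Reed}: Lark, Pike.
The greatest among these is Pike.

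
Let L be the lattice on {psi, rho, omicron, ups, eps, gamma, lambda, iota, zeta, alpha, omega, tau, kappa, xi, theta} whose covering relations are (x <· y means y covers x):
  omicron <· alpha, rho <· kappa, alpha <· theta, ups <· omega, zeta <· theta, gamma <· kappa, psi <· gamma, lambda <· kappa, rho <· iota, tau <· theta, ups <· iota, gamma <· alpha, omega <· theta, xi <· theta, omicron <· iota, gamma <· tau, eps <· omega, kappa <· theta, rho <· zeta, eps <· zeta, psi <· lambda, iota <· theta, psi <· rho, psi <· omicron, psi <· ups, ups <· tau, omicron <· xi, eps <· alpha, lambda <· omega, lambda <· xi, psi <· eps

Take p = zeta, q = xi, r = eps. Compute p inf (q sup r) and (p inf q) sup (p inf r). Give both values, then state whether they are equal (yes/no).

q sup r = theta, so p inf (q sup r) = zeta inf theta = zeta.
p inf q = psi and p inf r = eps, so (p inf q) sup (p inf r) = psi sup eps = eps.
Equal: no.

zeta; eps; no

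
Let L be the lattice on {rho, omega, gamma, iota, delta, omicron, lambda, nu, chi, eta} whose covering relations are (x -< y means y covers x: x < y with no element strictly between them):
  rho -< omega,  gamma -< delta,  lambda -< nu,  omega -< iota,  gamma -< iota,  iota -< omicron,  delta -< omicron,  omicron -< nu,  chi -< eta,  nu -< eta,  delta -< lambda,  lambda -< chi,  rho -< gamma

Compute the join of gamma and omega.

iota

Common upper bounds of {gamma, omega}: eta, iota, nu, omicron.
The least among these is iota.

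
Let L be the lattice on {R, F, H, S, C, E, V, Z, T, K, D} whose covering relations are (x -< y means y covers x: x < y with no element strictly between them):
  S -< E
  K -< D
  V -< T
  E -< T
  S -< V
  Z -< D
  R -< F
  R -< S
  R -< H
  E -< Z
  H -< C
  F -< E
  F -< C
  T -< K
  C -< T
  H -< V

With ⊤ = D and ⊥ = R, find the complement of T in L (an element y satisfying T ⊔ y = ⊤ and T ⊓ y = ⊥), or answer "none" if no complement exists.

For every candidate y, either T ∨ y ≠ D or T ∧ y ≠ R; no complement exists.

none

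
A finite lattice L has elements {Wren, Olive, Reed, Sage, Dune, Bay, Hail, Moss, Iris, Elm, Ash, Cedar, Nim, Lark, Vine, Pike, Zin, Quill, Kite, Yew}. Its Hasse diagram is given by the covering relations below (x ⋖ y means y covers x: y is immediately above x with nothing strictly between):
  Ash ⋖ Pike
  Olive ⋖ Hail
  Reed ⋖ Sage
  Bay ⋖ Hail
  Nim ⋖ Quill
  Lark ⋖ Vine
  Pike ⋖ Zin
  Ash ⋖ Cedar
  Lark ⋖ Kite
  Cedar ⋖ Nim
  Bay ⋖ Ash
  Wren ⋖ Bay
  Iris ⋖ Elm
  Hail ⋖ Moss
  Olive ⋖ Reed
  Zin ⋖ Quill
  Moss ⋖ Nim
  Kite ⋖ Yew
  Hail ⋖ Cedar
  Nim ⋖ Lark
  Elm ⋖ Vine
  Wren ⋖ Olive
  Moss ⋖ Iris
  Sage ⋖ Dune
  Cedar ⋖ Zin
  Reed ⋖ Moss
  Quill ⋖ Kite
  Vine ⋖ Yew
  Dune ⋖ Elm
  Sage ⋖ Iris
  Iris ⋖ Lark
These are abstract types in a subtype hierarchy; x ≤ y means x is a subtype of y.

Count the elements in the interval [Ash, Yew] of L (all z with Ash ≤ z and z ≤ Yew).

The interval [Ash, Yew] = {Ash, Cedar, Kite, Lark, Nim, Pike, Quill, Vine, Yew, Zin}, which has 10 elements.

10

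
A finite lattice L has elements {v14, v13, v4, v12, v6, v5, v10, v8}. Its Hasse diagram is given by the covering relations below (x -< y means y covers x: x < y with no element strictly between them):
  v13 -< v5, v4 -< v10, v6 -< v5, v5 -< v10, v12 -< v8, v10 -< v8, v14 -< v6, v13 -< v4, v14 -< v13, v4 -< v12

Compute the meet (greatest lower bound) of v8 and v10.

Common lower bounds of {v8, v10}: v10, v13, v14, v4, v5, v6.
The greatest among these is v10.

v10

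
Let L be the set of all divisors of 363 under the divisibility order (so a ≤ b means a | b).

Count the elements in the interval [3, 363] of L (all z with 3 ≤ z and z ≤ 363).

The interval [3, 363] = {3, 33, 363}, which has 3 elements.

3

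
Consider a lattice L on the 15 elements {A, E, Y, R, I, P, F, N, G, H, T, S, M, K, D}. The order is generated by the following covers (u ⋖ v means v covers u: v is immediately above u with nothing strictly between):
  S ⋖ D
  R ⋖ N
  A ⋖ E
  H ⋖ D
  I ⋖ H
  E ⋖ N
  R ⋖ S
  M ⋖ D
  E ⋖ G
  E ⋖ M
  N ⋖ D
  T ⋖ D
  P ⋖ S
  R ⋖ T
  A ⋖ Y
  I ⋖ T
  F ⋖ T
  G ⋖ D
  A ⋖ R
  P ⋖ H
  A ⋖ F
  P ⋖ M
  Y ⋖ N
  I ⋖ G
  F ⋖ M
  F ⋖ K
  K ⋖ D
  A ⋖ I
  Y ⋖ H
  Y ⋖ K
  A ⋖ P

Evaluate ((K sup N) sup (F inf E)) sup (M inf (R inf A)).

D

K ∨ N = D
F ∧ E = A
D ∨ A = D
R ∧ A = A
M ∧ A = A
D ∨ A = D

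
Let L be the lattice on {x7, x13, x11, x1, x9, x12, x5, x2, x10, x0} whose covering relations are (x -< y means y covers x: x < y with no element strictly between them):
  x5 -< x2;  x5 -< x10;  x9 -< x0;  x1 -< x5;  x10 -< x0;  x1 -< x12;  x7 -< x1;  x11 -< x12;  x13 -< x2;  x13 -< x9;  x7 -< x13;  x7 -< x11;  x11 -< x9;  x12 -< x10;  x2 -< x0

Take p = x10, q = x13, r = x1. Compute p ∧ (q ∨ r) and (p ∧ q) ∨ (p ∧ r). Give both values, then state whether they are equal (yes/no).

q ∨ r = x2, so p ∧ (q ∨ r) = x10 ∧ x2 = x5.
p ∧ q = x7 and p ∧ r = x1, so (p ∧ q) ∨ (p ∧ r) = x7 ∨ x1 = x1.
Equal: no.

x5; x1; no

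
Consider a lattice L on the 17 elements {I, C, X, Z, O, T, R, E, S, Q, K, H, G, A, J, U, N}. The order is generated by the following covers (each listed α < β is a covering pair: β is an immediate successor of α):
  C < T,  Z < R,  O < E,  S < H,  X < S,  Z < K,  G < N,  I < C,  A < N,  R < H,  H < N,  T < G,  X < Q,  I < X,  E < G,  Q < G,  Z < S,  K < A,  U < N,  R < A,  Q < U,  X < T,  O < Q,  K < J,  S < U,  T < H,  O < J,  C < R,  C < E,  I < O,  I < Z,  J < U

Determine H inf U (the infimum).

Common lower bounds of {H, U}: I, S, X, Z.
The greatest among these is S.

S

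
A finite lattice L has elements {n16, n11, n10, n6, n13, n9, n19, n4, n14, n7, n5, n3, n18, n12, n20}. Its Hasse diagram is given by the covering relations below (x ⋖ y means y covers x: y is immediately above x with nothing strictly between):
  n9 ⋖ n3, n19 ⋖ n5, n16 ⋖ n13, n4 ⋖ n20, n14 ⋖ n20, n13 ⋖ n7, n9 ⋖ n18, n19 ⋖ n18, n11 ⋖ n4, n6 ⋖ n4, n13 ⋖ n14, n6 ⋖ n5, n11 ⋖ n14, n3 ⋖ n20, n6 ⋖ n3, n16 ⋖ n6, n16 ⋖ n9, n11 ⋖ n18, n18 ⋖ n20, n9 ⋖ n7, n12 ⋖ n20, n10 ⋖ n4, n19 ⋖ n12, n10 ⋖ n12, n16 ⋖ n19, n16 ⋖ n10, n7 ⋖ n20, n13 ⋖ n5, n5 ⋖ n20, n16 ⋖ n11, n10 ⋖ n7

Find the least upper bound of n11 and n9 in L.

Common upper bounds of {n11, n9}: n18, n20.
The least among these is n18.

n18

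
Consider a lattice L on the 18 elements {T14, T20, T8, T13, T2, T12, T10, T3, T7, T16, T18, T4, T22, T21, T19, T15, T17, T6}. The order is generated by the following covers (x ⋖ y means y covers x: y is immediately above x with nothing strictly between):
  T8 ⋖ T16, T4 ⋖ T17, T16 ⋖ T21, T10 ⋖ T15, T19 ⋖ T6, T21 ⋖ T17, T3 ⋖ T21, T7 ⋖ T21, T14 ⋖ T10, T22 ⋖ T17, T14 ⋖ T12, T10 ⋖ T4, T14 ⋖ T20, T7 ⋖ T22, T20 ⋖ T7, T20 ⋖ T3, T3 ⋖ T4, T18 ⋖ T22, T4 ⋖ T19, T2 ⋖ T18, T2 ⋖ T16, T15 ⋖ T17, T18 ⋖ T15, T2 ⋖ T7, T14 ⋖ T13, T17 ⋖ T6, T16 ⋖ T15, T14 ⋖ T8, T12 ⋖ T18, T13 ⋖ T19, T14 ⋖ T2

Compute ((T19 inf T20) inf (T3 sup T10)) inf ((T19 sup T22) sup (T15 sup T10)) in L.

T19 ∧ T20 = T20
T3 ∨ T10 = T4
T20 ∧ T4 = T20
T19 ∨ T22 = T6
T15 ∨ T10 = T15
T6 ∨ T15 = T6
T20 ∧ T6 = T20

T20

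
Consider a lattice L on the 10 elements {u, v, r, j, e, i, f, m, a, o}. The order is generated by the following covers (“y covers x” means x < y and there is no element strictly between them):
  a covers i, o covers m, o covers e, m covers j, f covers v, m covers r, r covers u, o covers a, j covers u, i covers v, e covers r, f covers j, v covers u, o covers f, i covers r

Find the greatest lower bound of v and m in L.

Common lower bounds of {v, m}: u.
The greatest among these is u.

u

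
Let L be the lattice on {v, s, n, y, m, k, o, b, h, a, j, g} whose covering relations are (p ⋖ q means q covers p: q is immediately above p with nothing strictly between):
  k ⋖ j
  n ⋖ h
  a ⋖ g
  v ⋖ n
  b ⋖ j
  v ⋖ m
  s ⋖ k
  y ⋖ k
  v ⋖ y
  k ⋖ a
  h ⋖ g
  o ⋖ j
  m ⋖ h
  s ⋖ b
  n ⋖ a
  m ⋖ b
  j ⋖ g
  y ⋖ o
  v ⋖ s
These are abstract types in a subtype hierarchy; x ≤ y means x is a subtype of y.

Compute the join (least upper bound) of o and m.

j

Common upper bounds of {o, m}: g, j.
The least among these is j.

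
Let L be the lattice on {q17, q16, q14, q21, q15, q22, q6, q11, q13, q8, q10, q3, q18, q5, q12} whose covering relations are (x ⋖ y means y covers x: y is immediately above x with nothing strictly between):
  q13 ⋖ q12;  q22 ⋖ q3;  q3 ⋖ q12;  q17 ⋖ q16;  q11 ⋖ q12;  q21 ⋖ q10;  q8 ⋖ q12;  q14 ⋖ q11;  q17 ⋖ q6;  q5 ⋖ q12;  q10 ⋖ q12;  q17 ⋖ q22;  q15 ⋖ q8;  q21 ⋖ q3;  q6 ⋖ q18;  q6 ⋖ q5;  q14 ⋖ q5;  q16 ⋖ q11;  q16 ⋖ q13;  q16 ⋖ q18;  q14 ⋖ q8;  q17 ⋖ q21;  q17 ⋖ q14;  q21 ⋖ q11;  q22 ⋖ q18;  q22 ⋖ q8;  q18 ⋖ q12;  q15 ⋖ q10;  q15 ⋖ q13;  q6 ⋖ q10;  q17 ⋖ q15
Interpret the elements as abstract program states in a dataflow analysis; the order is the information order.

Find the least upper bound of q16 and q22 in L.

Common upper bounds of {q16, q22}: q12, q18.
The least among these is q18.

q18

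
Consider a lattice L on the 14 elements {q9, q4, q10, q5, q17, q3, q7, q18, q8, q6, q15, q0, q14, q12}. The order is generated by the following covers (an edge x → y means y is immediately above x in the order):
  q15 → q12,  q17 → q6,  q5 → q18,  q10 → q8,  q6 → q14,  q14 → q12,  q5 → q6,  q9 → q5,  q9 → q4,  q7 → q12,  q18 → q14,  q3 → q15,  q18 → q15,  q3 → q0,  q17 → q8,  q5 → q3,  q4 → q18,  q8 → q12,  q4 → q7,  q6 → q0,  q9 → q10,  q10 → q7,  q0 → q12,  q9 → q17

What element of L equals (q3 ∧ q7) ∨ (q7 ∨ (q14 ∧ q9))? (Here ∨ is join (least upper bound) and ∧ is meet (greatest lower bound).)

q3 ∧ q7 = q9
q14 ∧ q9 = q9
q7 ∨ q9 = q7
q9 ∨ q7 = q7

q7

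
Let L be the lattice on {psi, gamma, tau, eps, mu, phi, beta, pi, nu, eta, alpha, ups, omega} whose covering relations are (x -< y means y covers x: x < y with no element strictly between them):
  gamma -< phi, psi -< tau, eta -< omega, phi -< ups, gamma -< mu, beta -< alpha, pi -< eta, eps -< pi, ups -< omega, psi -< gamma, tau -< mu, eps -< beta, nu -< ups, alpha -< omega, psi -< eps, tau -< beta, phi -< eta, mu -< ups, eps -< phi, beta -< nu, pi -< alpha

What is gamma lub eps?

Common upper bounds of {gamma, eps}: eta, omega, phi, ups.
The least among these is phi.

phi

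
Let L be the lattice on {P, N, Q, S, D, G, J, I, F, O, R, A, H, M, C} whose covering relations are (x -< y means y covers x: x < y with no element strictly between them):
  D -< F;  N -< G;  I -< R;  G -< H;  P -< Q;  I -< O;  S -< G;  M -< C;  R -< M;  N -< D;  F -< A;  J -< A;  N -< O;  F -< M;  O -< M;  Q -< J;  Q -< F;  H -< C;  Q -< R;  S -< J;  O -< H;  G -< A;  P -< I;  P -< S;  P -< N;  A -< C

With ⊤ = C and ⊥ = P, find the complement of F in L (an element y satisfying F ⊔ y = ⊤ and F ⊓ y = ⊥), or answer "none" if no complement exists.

For every candidate y, either F ∨ y ≠ C or F ∧ y ≠ P; no complement exists.

none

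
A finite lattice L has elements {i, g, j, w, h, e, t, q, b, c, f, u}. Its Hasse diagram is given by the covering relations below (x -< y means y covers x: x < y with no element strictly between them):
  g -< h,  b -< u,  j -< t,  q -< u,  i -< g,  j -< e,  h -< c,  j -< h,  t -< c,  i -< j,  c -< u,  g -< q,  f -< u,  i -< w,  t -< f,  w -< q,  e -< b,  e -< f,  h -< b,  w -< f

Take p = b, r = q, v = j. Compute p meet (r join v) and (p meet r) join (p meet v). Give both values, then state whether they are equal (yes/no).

r join v = u, so p meet (r join v) = b meet u = b.
p meet r = g and p meet v = j, so (p meet r) join (p meet v) = g join j = h.
Equal: no.

b; h; no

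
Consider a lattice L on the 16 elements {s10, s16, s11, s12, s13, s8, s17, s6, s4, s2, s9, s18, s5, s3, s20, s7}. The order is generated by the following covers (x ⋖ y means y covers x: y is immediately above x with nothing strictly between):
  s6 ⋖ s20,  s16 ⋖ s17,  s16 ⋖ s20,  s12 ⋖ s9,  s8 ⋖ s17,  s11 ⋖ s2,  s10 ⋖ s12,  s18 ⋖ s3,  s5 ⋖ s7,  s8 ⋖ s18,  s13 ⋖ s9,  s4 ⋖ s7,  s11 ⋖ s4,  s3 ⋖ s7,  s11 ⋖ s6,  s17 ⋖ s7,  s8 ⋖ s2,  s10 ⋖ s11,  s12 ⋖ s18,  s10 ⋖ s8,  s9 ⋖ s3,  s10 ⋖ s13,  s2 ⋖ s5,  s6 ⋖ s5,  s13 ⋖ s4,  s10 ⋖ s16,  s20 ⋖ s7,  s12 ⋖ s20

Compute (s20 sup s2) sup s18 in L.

s20 ∨ s2 = s7
s7 ∨ s18 = s7

s7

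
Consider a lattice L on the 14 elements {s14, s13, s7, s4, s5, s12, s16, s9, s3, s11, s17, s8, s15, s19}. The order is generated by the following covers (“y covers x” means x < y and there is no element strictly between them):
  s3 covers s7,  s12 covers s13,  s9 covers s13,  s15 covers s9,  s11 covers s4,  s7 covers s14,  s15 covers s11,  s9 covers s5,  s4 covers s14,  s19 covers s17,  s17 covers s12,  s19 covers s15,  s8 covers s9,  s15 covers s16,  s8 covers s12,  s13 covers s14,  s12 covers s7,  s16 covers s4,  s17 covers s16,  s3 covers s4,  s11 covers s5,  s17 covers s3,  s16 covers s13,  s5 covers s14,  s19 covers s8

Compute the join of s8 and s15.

Common upper bounds of {s8, s15}: s19.
The least among these is s19.

s19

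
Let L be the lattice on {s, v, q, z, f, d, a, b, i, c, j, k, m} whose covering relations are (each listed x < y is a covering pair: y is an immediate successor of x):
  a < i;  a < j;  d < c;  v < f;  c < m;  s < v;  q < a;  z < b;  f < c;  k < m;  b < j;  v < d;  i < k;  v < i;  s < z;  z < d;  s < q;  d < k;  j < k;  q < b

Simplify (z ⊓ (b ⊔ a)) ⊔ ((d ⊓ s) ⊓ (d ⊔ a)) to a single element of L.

b ∨ a = j
z ∧ j = z
d ∧ s = s
d ∨ a = k
s ∧ k = s
z ∨ s = z

z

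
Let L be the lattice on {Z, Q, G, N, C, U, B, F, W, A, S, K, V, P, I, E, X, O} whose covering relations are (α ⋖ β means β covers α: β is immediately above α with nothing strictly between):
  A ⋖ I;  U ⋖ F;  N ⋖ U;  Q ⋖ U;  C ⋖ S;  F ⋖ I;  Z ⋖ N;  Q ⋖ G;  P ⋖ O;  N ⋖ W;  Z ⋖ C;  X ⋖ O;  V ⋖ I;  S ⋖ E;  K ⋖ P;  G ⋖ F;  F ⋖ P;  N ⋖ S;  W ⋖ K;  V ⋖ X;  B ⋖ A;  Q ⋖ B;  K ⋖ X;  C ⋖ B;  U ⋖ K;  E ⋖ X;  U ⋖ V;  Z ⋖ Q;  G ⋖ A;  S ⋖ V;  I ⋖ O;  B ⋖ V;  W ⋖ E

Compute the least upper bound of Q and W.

Common upper bounds of {Q, W}: K, O, P, X.
The least among these is K.

K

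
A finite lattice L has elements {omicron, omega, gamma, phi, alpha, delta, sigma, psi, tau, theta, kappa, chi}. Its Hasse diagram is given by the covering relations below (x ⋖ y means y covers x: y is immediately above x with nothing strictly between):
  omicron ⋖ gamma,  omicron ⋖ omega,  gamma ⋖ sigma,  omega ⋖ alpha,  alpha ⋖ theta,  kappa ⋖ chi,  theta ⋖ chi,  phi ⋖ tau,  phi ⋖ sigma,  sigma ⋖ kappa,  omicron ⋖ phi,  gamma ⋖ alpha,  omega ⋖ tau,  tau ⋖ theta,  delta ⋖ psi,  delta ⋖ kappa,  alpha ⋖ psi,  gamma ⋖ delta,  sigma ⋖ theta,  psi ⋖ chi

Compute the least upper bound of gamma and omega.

Common upper bounds of {gamma, omega}: alpha, chi, psi, theta.
The least among these is alpha.

alpha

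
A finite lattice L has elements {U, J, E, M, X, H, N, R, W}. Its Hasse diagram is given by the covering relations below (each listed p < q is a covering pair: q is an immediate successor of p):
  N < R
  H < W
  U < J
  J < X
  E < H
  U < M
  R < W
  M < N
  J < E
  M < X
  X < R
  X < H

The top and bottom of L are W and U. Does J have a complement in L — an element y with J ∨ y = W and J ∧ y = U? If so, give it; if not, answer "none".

none

For every candidate y, either J ∨ y ≠ W or J ∧ y ≠ U; no complement exists.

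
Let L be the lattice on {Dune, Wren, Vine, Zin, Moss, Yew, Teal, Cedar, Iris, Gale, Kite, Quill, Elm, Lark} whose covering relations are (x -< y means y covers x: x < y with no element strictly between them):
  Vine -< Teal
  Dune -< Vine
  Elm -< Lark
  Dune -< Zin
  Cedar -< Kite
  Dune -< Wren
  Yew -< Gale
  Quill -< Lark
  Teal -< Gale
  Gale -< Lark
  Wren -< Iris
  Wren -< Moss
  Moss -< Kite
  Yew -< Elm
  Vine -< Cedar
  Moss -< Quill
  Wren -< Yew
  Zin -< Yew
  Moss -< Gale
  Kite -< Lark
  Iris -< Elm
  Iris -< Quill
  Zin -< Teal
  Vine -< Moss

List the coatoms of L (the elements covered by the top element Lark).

The coatoms are exactly the elements covered by Lark: Elm, Gale, Kite, Quill.

Elm, Gale, Kite, Quill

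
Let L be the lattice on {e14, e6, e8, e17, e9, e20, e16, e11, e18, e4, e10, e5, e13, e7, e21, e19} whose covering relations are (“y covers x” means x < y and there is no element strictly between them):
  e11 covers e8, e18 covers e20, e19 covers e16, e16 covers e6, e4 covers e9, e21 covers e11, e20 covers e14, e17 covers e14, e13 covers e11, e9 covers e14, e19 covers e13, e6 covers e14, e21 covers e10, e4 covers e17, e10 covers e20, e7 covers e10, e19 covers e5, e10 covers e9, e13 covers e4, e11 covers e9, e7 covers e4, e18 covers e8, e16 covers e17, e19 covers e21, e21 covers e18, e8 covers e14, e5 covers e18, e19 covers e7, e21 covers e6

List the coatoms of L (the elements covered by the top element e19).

e13, e16, e21, e5, e7

The coatoms are exactly the elements covered by e19: e13, e16, e21, e5, e7.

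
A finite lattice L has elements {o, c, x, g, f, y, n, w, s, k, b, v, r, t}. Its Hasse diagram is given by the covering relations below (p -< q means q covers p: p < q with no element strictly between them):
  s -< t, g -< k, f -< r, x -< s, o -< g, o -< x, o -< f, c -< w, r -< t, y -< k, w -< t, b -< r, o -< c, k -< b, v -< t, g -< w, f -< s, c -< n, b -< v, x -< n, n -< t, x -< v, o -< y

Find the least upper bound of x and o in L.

x

Common upper bounds of {x, o}: n, s, t, v, x.
The least among these is x.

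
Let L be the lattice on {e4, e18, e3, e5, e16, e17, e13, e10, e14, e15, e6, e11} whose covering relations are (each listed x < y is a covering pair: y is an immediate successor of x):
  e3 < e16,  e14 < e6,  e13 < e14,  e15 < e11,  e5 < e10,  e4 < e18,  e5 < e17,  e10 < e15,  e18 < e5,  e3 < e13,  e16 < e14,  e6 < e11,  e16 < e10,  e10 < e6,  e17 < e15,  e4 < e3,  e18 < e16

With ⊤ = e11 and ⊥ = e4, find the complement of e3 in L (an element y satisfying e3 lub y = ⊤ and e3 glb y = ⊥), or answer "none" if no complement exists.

none

For every candidate y, either e3 ∨ y ≠ e11 or e3 ∧ y ≠ e4; no complement exists.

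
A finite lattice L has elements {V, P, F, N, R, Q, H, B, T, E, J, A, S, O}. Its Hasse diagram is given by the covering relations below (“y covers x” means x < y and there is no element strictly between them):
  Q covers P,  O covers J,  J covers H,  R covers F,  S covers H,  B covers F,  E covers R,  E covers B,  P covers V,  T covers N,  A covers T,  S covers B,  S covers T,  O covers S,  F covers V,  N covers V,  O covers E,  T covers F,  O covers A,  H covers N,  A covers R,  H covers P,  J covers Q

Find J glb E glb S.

Common lower bounds of {J, E, S}: V.
The greatest among these is V.

V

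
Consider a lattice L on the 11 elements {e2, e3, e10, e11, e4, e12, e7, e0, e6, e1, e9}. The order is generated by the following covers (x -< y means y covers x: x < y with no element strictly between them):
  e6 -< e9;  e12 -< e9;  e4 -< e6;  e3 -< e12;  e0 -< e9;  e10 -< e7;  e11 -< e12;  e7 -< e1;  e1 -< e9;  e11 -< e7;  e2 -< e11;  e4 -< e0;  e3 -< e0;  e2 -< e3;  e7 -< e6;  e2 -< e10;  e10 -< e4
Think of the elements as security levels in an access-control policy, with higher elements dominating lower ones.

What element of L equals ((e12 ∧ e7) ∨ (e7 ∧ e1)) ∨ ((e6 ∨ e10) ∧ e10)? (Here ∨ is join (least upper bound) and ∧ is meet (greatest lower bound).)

e7

e12 ∧ e7 = e11
e7 ∧ e1 = e7
e11 ∨ e7 = e7
e6 ∨ e10 = e6
e6 ∧ e10 = e10
e7 ∨ e10 = e7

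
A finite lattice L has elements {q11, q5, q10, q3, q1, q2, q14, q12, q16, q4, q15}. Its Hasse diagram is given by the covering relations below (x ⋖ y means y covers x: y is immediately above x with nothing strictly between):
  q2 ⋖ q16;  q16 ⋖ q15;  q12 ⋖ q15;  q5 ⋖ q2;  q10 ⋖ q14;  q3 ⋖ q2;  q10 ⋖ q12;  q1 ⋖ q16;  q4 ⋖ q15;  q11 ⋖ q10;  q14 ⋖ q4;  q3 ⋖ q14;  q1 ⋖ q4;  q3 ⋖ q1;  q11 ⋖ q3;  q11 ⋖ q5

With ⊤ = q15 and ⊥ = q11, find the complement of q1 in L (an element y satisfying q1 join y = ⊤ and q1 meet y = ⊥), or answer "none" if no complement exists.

q12

Need y with q1 ∨ y = q15 and q1 ∧ y = q11.
Checking each element gives: q12.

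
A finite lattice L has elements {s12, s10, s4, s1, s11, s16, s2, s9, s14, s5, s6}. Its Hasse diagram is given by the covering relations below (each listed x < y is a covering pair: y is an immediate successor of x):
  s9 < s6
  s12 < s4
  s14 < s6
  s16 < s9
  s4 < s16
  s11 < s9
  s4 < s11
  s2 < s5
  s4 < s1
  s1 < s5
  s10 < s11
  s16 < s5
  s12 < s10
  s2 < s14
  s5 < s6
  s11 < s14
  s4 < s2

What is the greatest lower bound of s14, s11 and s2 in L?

Common lower bounds of {s14, s11, s2}: s12, s4.
The greatest among these is s4.

s4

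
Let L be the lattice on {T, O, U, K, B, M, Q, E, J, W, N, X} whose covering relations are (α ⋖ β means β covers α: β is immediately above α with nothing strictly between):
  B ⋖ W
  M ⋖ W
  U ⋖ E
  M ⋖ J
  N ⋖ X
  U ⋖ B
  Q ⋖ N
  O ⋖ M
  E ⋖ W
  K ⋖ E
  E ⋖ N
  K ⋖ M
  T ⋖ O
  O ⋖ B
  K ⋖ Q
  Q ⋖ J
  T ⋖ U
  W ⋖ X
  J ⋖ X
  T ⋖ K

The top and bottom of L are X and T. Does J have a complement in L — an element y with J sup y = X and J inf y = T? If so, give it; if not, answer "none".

Need y with J ∨ y = X and J ∧ y = T.
Checking each element gives: U.

U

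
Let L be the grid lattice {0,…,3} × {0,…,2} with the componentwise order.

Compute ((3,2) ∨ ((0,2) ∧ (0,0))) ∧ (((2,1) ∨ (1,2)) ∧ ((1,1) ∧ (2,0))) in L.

(0,2) ∧ (0,0) = (0,0)
(3,2) ∨ (0,0) = (3,2)
(2,1) ∨ (1,2) = (2,2)
(1,1) ∧ (2,0) = (1,0)
(2,2) ∧ (1,0) = (1,0)
(3,2) ∧ (1,0) = (1,0)

(1,0)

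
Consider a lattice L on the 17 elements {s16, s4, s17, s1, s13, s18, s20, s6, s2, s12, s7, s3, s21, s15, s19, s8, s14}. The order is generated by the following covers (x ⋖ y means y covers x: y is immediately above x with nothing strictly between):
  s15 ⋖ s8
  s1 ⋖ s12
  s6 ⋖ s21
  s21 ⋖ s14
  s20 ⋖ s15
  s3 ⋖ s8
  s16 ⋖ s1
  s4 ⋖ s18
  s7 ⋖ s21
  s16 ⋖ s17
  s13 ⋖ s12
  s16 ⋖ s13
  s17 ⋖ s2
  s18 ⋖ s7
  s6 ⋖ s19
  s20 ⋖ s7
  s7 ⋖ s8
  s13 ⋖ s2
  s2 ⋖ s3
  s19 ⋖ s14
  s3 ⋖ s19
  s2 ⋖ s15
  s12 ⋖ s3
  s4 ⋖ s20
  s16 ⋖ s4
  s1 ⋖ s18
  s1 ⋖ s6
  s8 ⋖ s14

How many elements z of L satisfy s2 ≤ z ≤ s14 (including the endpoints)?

6

The interval [s2, s14] = {s14, s15, s19, s2, s3, s8}, which has 6 elements.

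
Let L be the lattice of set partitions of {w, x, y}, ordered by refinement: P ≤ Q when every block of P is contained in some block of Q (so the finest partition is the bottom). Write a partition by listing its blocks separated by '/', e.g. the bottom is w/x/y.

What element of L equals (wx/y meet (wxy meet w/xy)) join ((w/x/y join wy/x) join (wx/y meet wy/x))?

wxy ∧ w/xy = w/xy
wx/y ∧ w/xy = w/x/y
w/x/y ∨ wy/x = wy/x
wx/y ∧ wy/x = w/x/y
wy/x ∨ w/x/y = wy/x
w/x/y ∨ wy/x = wy/x

wy/x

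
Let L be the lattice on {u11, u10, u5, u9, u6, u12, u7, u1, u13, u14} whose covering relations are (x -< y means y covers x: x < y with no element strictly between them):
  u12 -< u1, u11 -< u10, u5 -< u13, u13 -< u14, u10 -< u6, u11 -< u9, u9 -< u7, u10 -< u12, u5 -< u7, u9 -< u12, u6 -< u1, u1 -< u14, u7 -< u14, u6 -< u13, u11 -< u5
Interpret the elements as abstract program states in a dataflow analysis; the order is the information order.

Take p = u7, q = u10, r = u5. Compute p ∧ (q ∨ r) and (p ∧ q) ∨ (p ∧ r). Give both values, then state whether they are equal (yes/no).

u5; u5; yes

q ∨ r = u13, so p ∧ (q ∨ r) = u7 ∧ u13 = u5.
p ∧ q = u11 and p ∧ r = u5, so (p ∧ q) ∨ (p ∧ r) = u11 ∨ u5 = u5.
Equal: yes.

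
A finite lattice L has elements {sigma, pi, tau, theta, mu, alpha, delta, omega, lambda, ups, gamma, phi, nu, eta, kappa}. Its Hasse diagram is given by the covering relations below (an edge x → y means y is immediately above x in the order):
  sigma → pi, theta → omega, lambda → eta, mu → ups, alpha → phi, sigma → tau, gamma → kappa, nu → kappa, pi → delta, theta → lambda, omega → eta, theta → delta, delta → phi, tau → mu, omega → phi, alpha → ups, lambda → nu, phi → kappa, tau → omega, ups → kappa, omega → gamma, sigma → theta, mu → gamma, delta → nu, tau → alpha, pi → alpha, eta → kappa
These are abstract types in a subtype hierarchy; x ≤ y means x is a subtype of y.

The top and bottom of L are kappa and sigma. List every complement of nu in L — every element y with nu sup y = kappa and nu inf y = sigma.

Need y with nu ∨ y = kappa and nu ∧ y = sigma.
Checking each element gives: mu, tau.

mu, tau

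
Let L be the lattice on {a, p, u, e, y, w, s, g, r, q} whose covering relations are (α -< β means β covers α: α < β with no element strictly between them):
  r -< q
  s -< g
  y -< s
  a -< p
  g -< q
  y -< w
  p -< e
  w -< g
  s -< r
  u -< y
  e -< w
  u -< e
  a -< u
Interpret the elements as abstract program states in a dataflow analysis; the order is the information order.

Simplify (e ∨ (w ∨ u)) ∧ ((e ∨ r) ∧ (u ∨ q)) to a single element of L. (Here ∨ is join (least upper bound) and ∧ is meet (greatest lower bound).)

w

w ∨ u = w
e ∨ w = w
e ∨ r = q
u ∨ q = q
q ∧ q = q
w ∧ q = w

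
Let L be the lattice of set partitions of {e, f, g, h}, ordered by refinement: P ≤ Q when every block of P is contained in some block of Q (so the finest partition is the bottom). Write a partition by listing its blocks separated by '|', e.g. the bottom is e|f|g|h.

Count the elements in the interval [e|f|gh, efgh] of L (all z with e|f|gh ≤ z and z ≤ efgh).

The interval [e|f|gh, efgh] = {efgh, ef|gh, egh|f, e|fgh, e|f|gh}, which has 5 elements.

5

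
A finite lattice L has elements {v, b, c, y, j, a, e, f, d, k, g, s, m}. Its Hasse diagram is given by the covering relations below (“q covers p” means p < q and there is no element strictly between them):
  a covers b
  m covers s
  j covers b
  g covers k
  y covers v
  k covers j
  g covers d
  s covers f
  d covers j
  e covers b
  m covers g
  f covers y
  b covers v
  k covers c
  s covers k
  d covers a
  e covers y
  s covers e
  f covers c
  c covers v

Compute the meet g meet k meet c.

Common lower bounds of {g, k, c}: c, v.
The greatest among these is c.

c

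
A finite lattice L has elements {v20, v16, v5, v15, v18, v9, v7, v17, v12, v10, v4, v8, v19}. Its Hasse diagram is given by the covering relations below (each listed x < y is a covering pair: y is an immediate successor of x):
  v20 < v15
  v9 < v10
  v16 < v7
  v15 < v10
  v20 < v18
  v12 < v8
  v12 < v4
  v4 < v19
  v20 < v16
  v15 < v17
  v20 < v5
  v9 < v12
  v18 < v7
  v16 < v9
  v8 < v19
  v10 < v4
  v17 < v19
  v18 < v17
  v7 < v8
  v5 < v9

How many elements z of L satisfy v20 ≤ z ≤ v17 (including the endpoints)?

4

The interval [v20, v17] = {v15, v17, v18, v20}, which has 4 elements.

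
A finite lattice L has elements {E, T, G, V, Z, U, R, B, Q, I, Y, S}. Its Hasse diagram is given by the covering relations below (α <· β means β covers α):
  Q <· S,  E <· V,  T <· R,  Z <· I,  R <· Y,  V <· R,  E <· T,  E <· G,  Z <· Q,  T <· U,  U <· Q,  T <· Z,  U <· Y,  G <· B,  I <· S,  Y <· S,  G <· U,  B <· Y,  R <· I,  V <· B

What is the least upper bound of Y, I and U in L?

S

Common upper bounds of {Y, I, U}: S.
The least among these is S.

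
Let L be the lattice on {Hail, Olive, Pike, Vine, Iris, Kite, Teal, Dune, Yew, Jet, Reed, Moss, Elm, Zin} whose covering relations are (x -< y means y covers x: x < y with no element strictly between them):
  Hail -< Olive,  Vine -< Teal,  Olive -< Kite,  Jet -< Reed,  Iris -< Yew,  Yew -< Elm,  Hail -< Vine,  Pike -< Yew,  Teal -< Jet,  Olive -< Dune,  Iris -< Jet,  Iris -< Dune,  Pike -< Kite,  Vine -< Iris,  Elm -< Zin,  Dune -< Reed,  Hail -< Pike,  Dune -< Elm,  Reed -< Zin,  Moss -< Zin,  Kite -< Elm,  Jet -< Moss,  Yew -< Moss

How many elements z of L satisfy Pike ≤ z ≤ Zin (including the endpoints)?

6

The interval [Pike, Zin] = {Elm, Kite, Moss, Pike, Yew, Zin}, which has 6 elements.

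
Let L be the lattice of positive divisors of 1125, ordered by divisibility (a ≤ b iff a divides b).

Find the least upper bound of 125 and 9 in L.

1125

Common upper bounds of {125, 9}: 1125.
The least among these is 1125.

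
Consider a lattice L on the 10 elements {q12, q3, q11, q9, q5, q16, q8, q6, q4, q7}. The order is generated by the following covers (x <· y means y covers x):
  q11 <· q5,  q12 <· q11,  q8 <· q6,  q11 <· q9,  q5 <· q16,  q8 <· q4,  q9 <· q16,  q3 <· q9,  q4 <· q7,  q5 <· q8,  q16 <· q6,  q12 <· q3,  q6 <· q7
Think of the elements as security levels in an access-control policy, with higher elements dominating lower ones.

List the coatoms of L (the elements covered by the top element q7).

q4, q6

The coatoms are exactly the elements covered by q7: q4, q6.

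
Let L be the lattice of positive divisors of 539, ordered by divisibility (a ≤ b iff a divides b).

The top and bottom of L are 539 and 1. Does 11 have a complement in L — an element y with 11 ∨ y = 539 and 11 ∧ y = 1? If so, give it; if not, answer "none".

Need y with 11 ∨ y = 539 and 11 ∧ y = 1.
Checking each element gives: 49.

49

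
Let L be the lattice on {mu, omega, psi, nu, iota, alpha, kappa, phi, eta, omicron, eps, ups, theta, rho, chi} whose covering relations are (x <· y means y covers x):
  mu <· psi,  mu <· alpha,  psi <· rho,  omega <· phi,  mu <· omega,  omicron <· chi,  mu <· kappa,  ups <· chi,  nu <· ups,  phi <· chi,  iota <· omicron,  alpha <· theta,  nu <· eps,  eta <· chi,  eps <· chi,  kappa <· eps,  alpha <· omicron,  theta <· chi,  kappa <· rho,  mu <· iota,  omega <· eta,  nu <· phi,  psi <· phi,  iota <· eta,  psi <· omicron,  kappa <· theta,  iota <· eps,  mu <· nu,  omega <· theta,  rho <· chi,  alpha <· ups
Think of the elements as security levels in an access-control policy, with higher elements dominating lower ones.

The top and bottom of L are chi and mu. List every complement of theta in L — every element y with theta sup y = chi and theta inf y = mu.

Need y with theta ∨ y = chi and theta ∧ y = mu.
Checking each element gives: iota, nu, psi.

iota, nu, psi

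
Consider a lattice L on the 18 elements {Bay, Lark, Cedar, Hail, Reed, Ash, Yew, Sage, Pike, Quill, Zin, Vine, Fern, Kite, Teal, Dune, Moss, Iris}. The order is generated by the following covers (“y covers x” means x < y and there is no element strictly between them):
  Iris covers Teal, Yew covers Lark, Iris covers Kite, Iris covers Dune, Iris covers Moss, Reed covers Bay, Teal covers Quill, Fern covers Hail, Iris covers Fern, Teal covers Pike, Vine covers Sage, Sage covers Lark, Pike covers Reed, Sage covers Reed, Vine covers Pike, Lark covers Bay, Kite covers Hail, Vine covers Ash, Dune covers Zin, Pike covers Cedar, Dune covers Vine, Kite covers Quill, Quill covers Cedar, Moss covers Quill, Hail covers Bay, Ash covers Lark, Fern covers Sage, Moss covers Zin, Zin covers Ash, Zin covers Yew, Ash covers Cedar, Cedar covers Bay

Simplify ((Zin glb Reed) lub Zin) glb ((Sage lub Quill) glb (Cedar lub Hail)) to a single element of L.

Cedar

Zin ∧ Reed = Bay
Bay ∨ Zin = Zin
Sage ∨ Quill = Iris
Cedar ∨ Hail = Kite
Iris ∧ Kite = Kite
Zin ∧ Kite = Cedar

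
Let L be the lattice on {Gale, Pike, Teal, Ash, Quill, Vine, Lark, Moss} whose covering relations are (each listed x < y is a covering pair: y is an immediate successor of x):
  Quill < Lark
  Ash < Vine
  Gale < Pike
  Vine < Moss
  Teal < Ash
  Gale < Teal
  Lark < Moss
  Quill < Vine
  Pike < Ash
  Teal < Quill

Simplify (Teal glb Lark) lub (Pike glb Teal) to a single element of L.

Teal

Teal ∧ Lark = Teal
Pike ∧ Teal = Gale
Teal ∨ Gale = Teal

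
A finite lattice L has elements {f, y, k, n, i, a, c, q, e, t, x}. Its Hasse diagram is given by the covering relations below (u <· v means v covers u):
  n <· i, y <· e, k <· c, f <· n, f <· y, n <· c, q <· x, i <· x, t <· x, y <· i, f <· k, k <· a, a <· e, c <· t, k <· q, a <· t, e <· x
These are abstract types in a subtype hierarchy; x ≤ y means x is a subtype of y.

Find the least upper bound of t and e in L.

Common upper bounds of {t, e}: x.
The least among these is x.

x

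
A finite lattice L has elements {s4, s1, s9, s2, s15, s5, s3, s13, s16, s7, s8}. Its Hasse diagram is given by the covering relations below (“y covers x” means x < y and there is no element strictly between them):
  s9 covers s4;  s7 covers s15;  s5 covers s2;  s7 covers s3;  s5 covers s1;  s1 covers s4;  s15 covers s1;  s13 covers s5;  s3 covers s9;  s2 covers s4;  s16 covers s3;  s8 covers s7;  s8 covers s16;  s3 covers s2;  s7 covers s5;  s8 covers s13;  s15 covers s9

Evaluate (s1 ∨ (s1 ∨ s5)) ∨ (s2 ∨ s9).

s7

s1 ∨ s5 = s5
s1 ∨ s5 = s5
s2 ∨ s9 = s3
s5 ∨ s3 = s7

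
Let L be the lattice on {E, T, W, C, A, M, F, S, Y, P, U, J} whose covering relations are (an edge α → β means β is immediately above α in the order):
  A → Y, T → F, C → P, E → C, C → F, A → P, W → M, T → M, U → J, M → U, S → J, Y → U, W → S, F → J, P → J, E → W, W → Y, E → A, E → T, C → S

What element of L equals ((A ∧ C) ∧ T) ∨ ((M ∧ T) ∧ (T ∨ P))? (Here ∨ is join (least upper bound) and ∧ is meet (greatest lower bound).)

T

A ∧ C = E
E ∧ T = E
M ∧ T = T
T ∨ P = J
T ∧ J = T
E ∨ T = T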